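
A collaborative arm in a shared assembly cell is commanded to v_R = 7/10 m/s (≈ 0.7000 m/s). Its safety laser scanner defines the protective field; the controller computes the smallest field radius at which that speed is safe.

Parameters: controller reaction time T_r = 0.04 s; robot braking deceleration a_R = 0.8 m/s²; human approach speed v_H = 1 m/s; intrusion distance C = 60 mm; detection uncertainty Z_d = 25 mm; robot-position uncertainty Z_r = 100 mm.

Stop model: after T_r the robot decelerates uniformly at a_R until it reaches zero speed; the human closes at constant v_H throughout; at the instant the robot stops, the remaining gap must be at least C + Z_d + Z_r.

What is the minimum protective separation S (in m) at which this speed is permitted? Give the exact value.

S_min = 5737/4000 m = 1.4343 m

stop time T_s = (7/10)/(4/5) = 0.8750 s
robot covers v_R·T_r = 0.7000·0.0400 = 0.0280 m before braking
braking distance = 0.7000²/(2·0.8000) = 0.3063 m
person approaches 1.0000·(0.0400+0.8750) = 0.9150 m
C+Z_d+Z_r = 0.0600+0.0250+0.1000 = 0.1850 m
S_min ≈ 0.0280+0.3063+0.9150+0.1850  ⇒  S_min = 5737/4000 m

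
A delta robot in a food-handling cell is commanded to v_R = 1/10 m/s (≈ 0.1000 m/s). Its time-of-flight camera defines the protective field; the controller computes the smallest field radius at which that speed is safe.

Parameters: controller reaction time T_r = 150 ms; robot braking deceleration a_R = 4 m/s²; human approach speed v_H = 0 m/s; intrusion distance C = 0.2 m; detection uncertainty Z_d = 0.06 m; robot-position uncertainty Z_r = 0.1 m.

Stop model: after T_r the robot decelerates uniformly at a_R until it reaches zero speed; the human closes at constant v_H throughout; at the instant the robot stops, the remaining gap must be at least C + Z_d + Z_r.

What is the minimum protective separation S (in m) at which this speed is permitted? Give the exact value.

S_min = 301/800 m = 0.3762 m

braking lasts T_s = (1/10)/4 = 0.0250 s
robot covers v_R·T_r = 0.1000·0.1500 = 0.0150 m before braking
braking distance = 0.1000²/(2·4.0000) = 0.0013 m
person approaches 0.0000·(0.1500+0.0250) = 0.0000 m
C+Z_d+Z_r = 0.2000+0.0600+0.1000 = 0.3600 m
S_min ≈ 0.0150+0.0013+0.0000+0.3600  ⇒  S_min = 301/800 m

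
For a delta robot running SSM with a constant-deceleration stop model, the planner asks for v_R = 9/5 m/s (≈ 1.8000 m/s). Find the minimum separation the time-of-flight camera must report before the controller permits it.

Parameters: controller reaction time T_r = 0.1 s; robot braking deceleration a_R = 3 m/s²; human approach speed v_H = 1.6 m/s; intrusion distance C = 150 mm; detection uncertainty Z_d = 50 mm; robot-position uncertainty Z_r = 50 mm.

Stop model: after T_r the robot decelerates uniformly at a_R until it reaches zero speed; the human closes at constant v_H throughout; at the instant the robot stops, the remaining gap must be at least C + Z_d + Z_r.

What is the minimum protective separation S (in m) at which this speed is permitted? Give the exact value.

stop time T_s = (9/5)/3 = 0.6000 s
reaction-phase robot travel = 1.8000·0.1000 = 0.1800 m
robot covers 1.8000·0.6000 − ½·3.0000·0.6000² = 0.5400 m while stopping
human over T_r+T_s: 1.6000·(0.1000+0.6000) = 1.1200 m
C+Z_d+Z_r = 0.1500+0.0500+0.0500 = 0.2500 m
S_min ≈ 0.1800+0.5400+1.1200+0.2500  ⇒  S_min = 209/100 m

S_min = 209/100 m = 2.0900 m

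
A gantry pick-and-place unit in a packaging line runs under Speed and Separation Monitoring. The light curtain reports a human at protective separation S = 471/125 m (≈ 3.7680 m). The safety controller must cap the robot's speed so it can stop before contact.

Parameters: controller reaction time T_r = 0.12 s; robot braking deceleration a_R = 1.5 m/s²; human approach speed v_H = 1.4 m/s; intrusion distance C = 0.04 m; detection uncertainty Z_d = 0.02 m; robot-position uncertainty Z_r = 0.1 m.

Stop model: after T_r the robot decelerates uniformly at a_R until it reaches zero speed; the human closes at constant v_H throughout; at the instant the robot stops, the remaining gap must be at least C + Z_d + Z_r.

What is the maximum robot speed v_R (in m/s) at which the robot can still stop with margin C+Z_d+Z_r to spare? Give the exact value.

at the boundary: (1/3)·v² + (79/75)·v + (-86/25) = 0
  disc = (79/75)² − 4·(1/3)·(-86/25) = 32041/5625 ; √disc = 179/75
  v_R = (−(79/75) + 179/75) / (2·(1/3)) = 2 m/s
check:
stop time T_s = 2/(3/2) = 1.3333 s
robot covers v_R·T_r = 2.0000·0.1200 = 0.2400 m before braking
robot covers 2.0000·1.3333 − ½·1.5000·1.3333² = 1.3333 m while stopping
human closes 1.4000·1.4533 = 2.0347 m
residual clearance needed = 0.0400+0.0200+0.1000 = 0.1600 m
sum ≈ 0.2400+1.3333+2.0347+0.1600 ≈ 3.7680 m = S ✓

v_R_max = 2 m/s = 2.0000 m/s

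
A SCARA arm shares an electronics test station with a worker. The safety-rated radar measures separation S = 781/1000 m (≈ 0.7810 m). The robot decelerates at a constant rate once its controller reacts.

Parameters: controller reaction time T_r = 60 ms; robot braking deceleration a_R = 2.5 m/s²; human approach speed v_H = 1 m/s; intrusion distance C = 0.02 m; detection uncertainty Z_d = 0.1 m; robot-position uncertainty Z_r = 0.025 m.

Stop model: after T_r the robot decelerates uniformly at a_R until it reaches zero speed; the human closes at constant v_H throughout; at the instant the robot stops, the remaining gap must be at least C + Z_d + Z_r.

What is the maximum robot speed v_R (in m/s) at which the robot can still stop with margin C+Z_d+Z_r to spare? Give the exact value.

v_R_max = 9/10 m/s = 0.9000 m/s

at the boundary: (1/5)·v² + (23/50)·v + (-72/125) = 0
  disc = (23/50)² − 4·(1/5)·(-72/125) = 1681/2500 ; √disc = 41/50
  v_R = (−(23/50) + 41/50) / (2·(1/5)) = 9/10 m/s
check:
stop time T_s = (9/10)/(5/2) = 0.3600 s
robot in T_r: 0.9000·0.0600 = 0.0540 m
robot covers 0.9000·0.3600 − ½·2.5000·0.3600² = 0.1620 m while stopping
human over T_r+T_s: 1.0000·(0.0600+0.3600) = 0.4200 m
margins: 0.0200+0.1000+0.0250 = 0.1450 m
sum ≈ 0.0540+0.1620+0.4200+0.1450 ≈ 0.7810 m = S ✓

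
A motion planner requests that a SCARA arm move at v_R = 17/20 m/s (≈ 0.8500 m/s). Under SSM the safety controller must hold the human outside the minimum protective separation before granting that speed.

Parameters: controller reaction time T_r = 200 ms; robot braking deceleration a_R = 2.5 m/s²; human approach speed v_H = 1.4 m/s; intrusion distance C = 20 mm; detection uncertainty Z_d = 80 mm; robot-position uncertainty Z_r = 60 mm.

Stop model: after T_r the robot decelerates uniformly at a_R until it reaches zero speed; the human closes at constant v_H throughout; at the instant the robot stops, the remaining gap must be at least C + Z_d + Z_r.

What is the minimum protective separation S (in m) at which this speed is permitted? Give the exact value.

S_min = 2461/2000 m = 1.2305 m

braking lasts T_s = (17/20)/(5/2) = 0.3400 s
robot covers v_R·T_r = 0.8500·0.2000 = 0.1700 m before braking
robot under decel: 0.8500²/(2·2.5000) = 0.1445 m
human closes 1.4000·0.5400 = 0.7560 m
C+Z_d+Z_r = 0.0200+0.0800+0.0600 = 0.1600 m
S_min ≈ 0.1700+0.1445+0.7560+0.1600  ⇒  S_min = 2461/2000 m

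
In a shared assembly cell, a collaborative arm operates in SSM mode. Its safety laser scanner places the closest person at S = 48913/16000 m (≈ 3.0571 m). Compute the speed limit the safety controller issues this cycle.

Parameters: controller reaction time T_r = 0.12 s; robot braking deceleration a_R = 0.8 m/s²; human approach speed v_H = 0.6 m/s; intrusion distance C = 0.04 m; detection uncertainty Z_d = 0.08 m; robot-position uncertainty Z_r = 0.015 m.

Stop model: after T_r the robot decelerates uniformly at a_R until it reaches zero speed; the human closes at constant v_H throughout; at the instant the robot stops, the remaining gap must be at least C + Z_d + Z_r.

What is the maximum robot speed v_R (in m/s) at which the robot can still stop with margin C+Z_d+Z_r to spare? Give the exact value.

v_R_max = 31/20 m/s = 1.5500 m/s

collect terms ⇒ (5/8)·v_R² + (87/100)·v_R + (-45601/16000) = 0
  disc = (87/100)² − 4·(5/8)·(-45601/16000) = 1261129/160000 ; √disc = 1123/400
  v_R = (−(87/100) + 1123/400) / (2·(5/8)) = 31/20 m/s
check:
stop time T_s = (31/20)/(4/5) = 1.9375 s
robot in T_r: 1.5500·0.1200 = 0.1860 m
robot covers 1.5500·1.9375 − ½·0.8000·1.9375² = 1.5016 m while stopping
human closes 0.6000·2.0575 = 1.2345 m
C+Z_d+Z_r = 0.0400+0.0800+0.0150 = 0.1350 m
sum ≈ 0.1860+1.5016+1.2345+0.1350 ≈ 3.0571 m = S ✓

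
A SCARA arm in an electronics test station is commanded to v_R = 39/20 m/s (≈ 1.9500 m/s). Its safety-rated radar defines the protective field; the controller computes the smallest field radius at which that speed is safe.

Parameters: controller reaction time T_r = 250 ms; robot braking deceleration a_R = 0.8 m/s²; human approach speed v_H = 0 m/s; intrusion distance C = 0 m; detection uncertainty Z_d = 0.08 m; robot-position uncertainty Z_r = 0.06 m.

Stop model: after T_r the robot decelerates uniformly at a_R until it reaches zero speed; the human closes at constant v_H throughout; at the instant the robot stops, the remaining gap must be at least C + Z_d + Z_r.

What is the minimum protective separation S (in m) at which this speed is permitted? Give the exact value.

S_min = 9613/3200 m = 3.0041 m

T_s = v_R/a_R = (39/20)/(4/5) = 2.4375 s
robot covers v_R·T_r = 1.9500·0.2500 = 0.4875 m before braking
robot under decel: 1.9500²/(2·0.8000) = 2.3766 m
human over T_r+T_s: 0.0000·(0.2500+2.4375) = 0.0000 m
margins: 0.0000+0.0800+0.0600 = 0.1400 m
S_min ≈ 0.4875+2.3766+0.0000+0.1400  ⇒  S_min = 9613/3200 m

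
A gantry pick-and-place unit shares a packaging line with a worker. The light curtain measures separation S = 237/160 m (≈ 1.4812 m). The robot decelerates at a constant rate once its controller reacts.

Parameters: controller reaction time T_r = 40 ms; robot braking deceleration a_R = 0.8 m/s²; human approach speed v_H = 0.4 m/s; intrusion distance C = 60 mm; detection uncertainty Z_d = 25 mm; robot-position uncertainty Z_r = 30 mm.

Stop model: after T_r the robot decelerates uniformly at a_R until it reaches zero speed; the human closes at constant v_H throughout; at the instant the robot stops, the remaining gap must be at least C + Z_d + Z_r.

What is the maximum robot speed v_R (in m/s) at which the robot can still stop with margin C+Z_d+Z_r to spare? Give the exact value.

v_R_max = 11/10 m/s = 1.1000 m/s

quadratic (5/8)·v² + (27/50)·v + (-5401/4000) = 0
  disc = (27/50)² − 4·(5/8)·(-5401/4000) = 146689/40000 ; √disc = 383/200
  v_R = (−(27/50) + 383/200) / (2·(5/8)) = 11/10 m/s
check:
stop time T_s = (11/10)/(4/5) = 1.3750 s
robot in T_r: 1.1000·0.0400 = 0.0440 m
robot under decel: 1.1000²/(2·0.8000) = 0.7562 m
human over T_r+T_s: 0.4000·(0.0400+1.3750) = 0.5660 m
C+Z_d+Z_r = 0.0600+0.0250+0.0300 = 0.1150 m
sum ≈ 0.0440+0.7562+0.5660+0.1150 ≈ 1.4812 m = S ✓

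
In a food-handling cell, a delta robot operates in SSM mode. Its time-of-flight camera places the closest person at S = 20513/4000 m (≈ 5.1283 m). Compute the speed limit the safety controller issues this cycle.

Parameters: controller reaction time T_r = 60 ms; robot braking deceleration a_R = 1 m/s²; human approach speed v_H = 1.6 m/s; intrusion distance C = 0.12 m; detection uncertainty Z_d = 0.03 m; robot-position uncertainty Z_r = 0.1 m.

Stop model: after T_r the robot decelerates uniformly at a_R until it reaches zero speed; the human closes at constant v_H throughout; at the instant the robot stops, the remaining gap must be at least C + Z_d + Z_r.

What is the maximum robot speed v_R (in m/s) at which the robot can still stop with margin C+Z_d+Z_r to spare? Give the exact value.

v_R_max = 37/20 m/s = 1.8500 m/s

quadratic (1/2)·v² + (83/50)·v + (-19129/4000) = 0
  disc = (83/50)² − 4·(1/2)·(-19129/4000) = 123201/10000 ; √disc = 351/100
  v_R = (−(83/50) + 351/100) / (2·(1/2)) = 37/20 m/s
check:
stop time T_s = (37/20)/1 = 1.8500 s
robot covers v_R·T_r = 1.8500·0.0600 = 0.1110 m before braking
robot under decel: 1.8500²/(2·1.0000) = 1.7112 m
human closes 1.6000·1.9100 = 3.0560 m
residual clearance needed = 0.1200+0.0300+0.1000 = 0.2500 m
sum ≈ 0.1110+1.7112+3.0560+0.2500 ≈ 5.1283 m = S ✓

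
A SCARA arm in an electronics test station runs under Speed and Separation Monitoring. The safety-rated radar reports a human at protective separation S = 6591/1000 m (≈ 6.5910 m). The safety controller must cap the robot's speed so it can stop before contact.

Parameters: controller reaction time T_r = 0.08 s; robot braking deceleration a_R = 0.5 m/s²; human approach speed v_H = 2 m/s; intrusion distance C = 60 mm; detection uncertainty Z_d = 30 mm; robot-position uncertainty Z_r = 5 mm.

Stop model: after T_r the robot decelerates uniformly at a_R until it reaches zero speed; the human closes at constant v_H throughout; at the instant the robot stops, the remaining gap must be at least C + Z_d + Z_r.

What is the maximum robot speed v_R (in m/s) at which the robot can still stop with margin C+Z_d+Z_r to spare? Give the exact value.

collect terms ⇒ (1)·v_R² + (102/25)·v_R + (-792/125) = 0
  disc = (102/25)² − 4·(1)·(-792/125) = 26244/625 ; √disc = 162/25
  v_R = (−(102/25) + 162/25) / (2·(1)) = 6/5 m/s
check:
braking lasts T_s = (6/5)/(1/2) = 2.4000 s
robot in T_r: 1.2000·0.0800 = 0.0960 m
braking distance = 1.2000²/(2·0.5000) = 1.4400 m
person approaches 2.0000·(0.0800+2.4000) = 4.9600 m
C+Z_d+Z_r = 0.0600+0.0300+0.0050 = 0.0950 m
sum ≈ 0.0960+1.4400+4.9600+0.0950 ≈ 6.5910 m = S ✓

v_R_max = 6/5 m/s = 1.2000 m/s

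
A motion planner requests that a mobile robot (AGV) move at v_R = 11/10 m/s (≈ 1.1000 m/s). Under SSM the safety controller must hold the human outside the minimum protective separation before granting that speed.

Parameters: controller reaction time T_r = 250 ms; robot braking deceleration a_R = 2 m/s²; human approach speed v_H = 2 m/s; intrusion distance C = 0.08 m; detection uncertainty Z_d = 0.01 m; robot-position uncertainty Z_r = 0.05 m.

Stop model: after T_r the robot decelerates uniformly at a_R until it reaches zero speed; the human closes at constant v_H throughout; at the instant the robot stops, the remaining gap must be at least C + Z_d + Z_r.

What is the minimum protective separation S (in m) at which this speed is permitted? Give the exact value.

braking lasts T_s = (11/10)/2 = 0.5500 s
robot in T_r: 1.1000·0.2500 = 0.2750 m
robot under decel: 1.1000²/(2·2.0000) = 0.3025 m
human closes 2.0000·0.8000 = 1.6000 m
margins: 0.0800+0.0100+0.0500 = 0.1400 m
S_min ≈ 0.2750+0.3025+1.6000+0.1400  ⇒  S_min = 927/400 m

S_min = 927/400 m = 2.3175 m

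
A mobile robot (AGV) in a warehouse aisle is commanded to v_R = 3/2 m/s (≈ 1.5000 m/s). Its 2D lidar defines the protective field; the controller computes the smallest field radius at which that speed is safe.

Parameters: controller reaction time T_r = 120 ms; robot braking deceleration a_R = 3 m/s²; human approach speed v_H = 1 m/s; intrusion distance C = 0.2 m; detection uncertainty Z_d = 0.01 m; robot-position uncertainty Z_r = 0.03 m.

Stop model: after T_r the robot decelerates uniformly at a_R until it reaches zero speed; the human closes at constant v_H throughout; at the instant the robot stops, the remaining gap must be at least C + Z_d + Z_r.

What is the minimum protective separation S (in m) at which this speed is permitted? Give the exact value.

S_min = 283/200 m = 1.4150 m

stop time T_s = (3/2)/3 = 0.5000 s
robot in T_r: 1.5000·0.1200 = 0.1800 m
robot covers 1.5000·0.5000 − ½·3.0000·0.5000² = 0.3750 m while stopping
human over T_r+T_s: 1.0000·(0.1200+0.5000) = 0.6200 m
margins: 0.2000+0.0100+0.0300 = 0.2400 m
S_min ≈ 0.1800+0.3750+0.6200+0.2400  ⇒  S_min = 283/200 m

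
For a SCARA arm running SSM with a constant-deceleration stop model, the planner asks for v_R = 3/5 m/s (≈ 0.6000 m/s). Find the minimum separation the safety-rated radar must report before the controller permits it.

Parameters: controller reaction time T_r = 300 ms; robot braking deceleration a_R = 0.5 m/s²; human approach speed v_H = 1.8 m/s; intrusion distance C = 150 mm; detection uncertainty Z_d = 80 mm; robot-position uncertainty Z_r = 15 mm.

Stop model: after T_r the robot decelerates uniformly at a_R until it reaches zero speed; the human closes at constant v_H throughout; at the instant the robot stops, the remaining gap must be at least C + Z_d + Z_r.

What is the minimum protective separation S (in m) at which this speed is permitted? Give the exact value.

stop time T_s = (3/5)/(1/2) = 1.2000 s
reaction-phase robot travel = 0.6000·0.3000 = 0.1800 m
robot under decel: 0.6000²/(2·0.5000) = 0.3600 m
human closes 1.8000·1.5000 = 2.7000 m
C+Z_d+Z_r = 0.1500+0.0800+0.0150 = 0.2450 m
S_min ≈ 0.1800+0.3600+2.7000+0.2450  ⇒  S_min = 697/200 m

S_min = 697/200 m = 3.4850 m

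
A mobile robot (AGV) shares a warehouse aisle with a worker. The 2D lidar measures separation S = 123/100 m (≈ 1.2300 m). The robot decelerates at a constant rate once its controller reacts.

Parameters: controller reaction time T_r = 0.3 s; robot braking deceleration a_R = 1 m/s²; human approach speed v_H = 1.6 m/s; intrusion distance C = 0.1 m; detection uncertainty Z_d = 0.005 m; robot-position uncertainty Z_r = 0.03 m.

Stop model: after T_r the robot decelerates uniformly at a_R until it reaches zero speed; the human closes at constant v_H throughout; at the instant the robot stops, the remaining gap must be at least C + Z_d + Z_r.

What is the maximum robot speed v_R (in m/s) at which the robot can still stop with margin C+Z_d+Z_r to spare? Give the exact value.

v_R_max = 3/10 m/s = 0.3000 m/s

quadratic (1/2)·v² + (19/10)·v + (-123/200) = 0
  disc = (19/10)² − 4·(1/2)·(-123/200) = 121/25 ; √disc = 11/5
  v_R = (−(19/10) + 11/5) / (2·(1/2)) = 3/10 m/s
check:
braking lasts T_s = (3/10)/1 = 0.3000 s
robot covers v_R·T_r = 0.3000·0.3000 = 0.0900 m before braking
braking distance = 0.3000²/(2·1.0000) = 0.0450 m
person approaches 1.6000·(0.3000+0.3000) = 0.9600 m
residual clearance needed = 0.1000+0.0050+0.0300 = 0.1350 m
sum ≈ 0.0900+0.0450+0.9600+0.1350 ≈ 1.2300 m = S ✓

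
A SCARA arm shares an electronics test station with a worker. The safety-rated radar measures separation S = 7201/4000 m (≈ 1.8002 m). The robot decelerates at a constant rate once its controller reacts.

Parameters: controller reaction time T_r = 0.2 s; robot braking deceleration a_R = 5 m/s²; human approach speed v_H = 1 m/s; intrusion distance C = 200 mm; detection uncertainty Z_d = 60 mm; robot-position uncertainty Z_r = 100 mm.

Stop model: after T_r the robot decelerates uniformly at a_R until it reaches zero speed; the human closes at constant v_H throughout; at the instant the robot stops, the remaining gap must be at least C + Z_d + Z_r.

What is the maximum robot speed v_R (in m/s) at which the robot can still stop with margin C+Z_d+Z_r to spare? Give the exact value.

v_R_max = 41/20 m/s = 2.0500 m/s

collect terms ⇒ (1/10)·v_R² + (2/5)·v_R + (-4961/4000) = 0
  disc = (2/5)² − 4·(1/10)·(-4961/4000) = 6561/10000 ; √disc = 81/100
  v_R = (−(2/5) + 81/100) / (2·(1/10)) = 41/20 m/s
check:
T_s = v_R/a_R = (41/20)/5 = 0.4100 s
robot in T_r: 2.0500·0.2000 = 0.4100 m
robot under decel: 2.0500²/(2·5.0000) = 0.4203 m
human closes 1.0000·0.6100 = 0.6100 m
residual clearance needed = 0.2000+0.0600+0.1000 = 0.3600 m
sum ≈ 0.4100+0.4203+0.6100+0.3600 ≈ 1.8002 m = S ✓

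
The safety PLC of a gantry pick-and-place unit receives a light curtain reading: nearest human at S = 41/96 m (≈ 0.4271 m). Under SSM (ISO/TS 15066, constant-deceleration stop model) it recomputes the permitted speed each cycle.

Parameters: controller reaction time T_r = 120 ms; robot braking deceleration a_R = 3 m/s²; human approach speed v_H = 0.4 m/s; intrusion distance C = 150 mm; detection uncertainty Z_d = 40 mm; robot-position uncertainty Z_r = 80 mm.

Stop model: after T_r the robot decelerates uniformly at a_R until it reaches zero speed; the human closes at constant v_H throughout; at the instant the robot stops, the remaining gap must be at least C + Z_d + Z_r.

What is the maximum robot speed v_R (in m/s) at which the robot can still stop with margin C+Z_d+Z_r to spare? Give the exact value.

v_R_max = 7/20 m/s = 0.3500 m/s

collect terms ⇒ (1/6)·v_R² + (19/75)·v_R + (-1309/12000) = 0
  disc = (19/75)² − 4·(1/6)·(-1309/12000) = 1369/10000 ; √disc = 37/100
  v_R = (−(19/75) + 37/100) / (2·(1/6)) = 7/20 m/s
check:
stop time T_s = (7/20)/3 = 0.1167 s
reaction-phase robot travel = 0.3500·0.1200 = 0.0420 m
robot under decel: 0.3500²/(2·3.0000) = 0.0204 m
human over T_r+T_s: 0.4000·(0.1200+0.1167) = 0.0947 m
C+Z_d+Z_r = 0.1500+0.0400+0.0800 = 0.2700 m
sum ≈ 0.0420+0.0204+0.0947+0.2700 ≈ 0.4271 m = S ✓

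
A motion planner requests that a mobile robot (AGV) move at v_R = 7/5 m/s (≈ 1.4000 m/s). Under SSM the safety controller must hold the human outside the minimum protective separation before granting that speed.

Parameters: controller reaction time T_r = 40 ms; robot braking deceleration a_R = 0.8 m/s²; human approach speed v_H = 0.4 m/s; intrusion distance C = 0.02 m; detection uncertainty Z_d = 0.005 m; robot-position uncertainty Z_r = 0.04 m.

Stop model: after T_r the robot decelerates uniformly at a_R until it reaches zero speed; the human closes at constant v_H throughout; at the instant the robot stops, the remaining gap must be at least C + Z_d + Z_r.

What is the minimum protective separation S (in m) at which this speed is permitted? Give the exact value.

S_min = 1031/500 m = 2.0620 m

braking lasts T_s = (7/5)/(4/5) = 1.7500 s
robot covers v_R·T_r = 1.4000·0.0400 = 0.0560 m before braking
robot covers 1.4000·1.7500 − ½·0.8000·1.7500² = 1.2250 m while stopping
human over T_r+T_s: 0.4000·(0.0400+1.7500) = 0.7160 m
residual clearance needed = 0.0200+0.0050+0.0400 = 0.0650 m
S_min ≈ 0.0560+1.2250+0.7160+0.0650  ⇒  S_min = 1031/500 m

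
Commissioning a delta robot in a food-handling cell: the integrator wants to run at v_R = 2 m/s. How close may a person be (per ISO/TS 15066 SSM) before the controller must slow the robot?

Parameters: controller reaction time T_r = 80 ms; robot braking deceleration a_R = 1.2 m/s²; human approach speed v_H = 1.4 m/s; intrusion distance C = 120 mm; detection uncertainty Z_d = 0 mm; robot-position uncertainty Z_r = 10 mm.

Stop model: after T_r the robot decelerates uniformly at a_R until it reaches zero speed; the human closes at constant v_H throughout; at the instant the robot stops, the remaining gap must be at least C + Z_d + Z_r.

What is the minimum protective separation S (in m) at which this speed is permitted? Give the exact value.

S_min = 2201/500 m = 4.4020 m

braking lasts T_s = 2/(6/5) = 1.6667 s
reaction-phase robot travel = 2.0000·0.0800 = 0.1600 m
robot covers 2.0000·1.6667 − ½·1.2000·1.6667² = 1.6667 m while stopping
human closes 1.4000·1.7467 = 2.4453 m
C+Z_d+Z_r = 0.1200+0.0000+0.0100 = 0.1300 m
S_min ≈ 0.1600+1.6667+2.4453+0.1300  ⇒  S_min = 2201/500 m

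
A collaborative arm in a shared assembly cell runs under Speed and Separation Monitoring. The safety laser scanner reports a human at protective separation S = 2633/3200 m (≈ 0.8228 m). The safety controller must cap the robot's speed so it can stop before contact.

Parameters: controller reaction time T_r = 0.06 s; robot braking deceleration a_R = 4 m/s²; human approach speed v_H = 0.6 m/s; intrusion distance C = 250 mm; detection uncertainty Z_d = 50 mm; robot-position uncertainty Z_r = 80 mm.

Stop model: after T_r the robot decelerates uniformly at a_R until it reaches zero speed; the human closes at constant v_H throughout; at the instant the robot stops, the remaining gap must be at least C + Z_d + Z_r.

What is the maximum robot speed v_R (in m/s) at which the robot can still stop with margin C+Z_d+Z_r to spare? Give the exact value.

quadratic (1/8)·v² + (21/100)·v + (-6509/16000) = 0
  disc = (21/100)² − 4·(1/8)·(-6509/16000) = 39601/160000 ; √disc = 199/400
  v_R = (−(21/100) + 199/400) / (2·(1/8)) = 23/20 m/s
check:
braking lasts T_s = (23/20)/4 = 0.2875 s
robot in T_r: 1.1500·0.0600 = 0.0690 m
robot under decel: 1.1500²/(2·4.0000) = 0.1653 m
human closes 0.6000·0.3475 = 0.2085 m
margins: 0.2500+0.0500+0.0800 = 0.3800 m
sum ≈ 0.0690+0.1653+0.2085+0.3800 ≈ 0.8228 m = S ✓

v_R_max = 23/20 m/s = 1.1500 m/s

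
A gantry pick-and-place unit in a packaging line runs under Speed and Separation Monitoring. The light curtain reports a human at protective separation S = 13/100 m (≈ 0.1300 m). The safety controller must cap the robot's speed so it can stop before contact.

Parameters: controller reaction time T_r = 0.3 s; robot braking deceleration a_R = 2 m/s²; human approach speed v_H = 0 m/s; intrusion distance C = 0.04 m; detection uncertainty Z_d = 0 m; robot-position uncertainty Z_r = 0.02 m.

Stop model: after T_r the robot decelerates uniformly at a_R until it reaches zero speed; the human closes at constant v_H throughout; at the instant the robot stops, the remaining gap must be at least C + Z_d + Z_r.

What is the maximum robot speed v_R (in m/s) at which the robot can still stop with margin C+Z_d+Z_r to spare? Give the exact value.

v_R_max = 1/5 m/s = 0.2000 m/s

collect terms ⇒ (1/4)·v_R² + (3/10)·v_R + (-7/100) = 0
  disc = (3/10)² − 4·(1/4)·(-7/100) = 4/25 ; √disc = 2/5
  v_R = (−(3/10) + 2/5) / (2·(1/4)) = 1/5 m/s
check:
stop time T_s = (1/5)/2 = 0.1000 s
robot covers v_R·T_r = 0.2000·0.3000 = 0.0600 m before braking
robot under decel: 0.2000²/(2·2.0000) = 0.0100 m
person approaches 0.0000·(0.3000+0.1000) = 0.0000 m
residual clearance needed = 0.0400+0.0000+0.0200 = 0.0600 m
sum ≈ 0.0600+0.0100+0.0000+0.0600 ≈ 0.1300 m = S ✓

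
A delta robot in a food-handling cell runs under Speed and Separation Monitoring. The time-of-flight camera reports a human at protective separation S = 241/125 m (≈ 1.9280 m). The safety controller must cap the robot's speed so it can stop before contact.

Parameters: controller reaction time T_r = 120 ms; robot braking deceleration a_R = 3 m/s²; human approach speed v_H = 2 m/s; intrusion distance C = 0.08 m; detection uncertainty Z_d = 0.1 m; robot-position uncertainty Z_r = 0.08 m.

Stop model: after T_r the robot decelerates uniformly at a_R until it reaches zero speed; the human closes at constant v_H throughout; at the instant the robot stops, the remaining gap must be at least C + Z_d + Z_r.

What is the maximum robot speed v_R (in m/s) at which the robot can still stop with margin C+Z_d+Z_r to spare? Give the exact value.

collect terms ⇒ (1/6)·v_R² + (59/75)·v_R + (-357/250) = 0
  disc = (59/75)² − 4·(1/6)·(-357/250) = 8836/5625 ; √disc = 94/75
  v_R = (−(59/75) + 94/75) / (2·(1/6)) = 7/5 m/s
check:
T_s = v_R/a_R = (7/5)/3 = 0.4667 s
reaction-phase robot travel = 1.4000·0.1200 = 0.1680 m
braking distance = 1.4000²/(2·3.0000) = 0.3267 m
human over T_r+T_s: 2.0000·(0.1200+0.4667) = 1.1733 m
C+Z_d+Z_r = 0.0800+0.1000+0.0800 = 0.2600 m
sum ≈ 0.1680+0.3267+1.1733+0.2600 ≈ 1.9280 m = S ✓

v_R_max = 7/5 m/s = 1.4000 m/s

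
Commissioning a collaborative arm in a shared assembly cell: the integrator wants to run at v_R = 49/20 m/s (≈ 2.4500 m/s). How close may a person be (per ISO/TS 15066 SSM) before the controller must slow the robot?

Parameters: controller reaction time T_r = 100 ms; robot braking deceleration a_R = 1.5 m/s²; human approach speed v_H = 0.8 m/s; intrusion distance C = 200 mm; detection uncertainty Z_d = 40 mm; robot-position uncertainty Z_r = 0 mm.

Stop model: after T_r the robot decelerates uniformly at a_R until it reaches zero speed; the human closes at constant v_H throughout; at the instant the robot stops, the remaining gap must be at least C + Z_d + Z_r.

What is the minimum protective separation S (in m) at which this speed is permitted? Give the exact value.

S_min = 1549/400 m = 3.8725 m

stop time T_s = (49/20)/(3/2) = 1.6333 s
robot covers v_R·T_r = 2.4500·0.1000 = 0.2450 m before braking
robot covers 2.4500·1.6333 − ½·1.5000·1.6333² = 2.0008 m while stopping
human over T_r+T_s: 0.8000·(0.1000+1.6333) = 1.3867 m
margins: 0.2000+0.0400+0.0000 = 0.2400 m
S_min ≈ 0.2450+2.0008+1.3867+0.2400  ⇒  S_min = 1549/400 m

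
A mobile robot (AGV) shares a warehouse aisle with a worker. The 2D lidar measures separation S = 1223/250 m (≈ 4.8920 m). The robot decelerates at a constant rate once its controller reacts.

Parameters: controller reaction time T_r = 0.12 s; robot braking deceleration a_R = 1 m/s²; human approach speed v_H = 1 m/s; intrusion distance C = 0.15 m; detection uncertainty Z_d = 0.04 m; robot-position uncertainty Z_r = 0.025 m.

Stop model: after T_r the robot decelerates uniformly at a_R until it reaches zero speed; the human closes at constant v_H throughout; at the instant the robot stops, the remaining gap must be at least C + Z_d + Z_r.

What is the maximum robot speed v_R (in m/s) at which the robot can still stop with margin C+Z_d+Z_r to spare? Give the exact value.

at the boundary: (1/2)·v² + (28/25)·v + (-4557/1000) = 0
  disc = (28/25)² − 4·(1/2)·(-4557/1000) = 25921/2500 ; √disc = 161/50
  v_R = (−(28/25) + 161/50) / (2·(1/2)) = 21/10 m/s
check:
T_s = v_R/a_R = (21/10)/1 = 2.1000 s
robot in T_r: 2.1000·0.1200 = 0.2520 m
robot under decel: 2.1000²/(2·1.0000) = 2.2050 m
human over T_r+T_s: 1.0000·(0.1200+2.1000) = 2.2200 m
C+Z_d+Z_r = 0.1500+0.0400+0.0250 = 0.2150 m
sum ≈ 0.2520+2.2050+2.2200+0.2150 ≈ 4.8920 m = S ✓

v_R_max = 21/10 m/s = 2.1000 m/s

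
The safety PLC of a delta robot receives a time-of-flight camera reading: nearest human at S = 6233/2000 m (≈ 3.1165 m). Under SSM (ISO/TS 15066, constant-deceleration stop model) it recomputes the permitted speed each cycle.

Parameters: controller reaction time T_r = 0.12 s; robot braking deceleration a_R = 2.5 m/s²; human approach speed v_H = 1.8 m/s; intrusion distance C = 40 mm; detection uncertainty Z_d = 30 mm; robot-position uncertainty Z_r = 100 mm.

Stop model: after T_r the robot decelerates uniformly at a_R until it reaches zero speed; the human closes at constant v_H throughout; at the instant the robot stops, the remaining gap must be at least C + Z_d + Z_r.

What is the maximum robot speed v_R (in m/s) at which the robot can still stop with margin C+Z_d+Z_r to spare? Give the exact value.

v_R_max = 43/20 m/s = 2.1500 m/s

collect terms ⇒ (1/5)·v_R² + (21/25)·v_R + (-5461/2000) = 0
  disc = (21/25)² − 4·(1/5)·(-5461/2000) = 289/100 ; √disc = 17/10
  v_R = (−(21/25) + 17/10) / (2·(1/5)) = 43/20 m/s
check:
braking lasts T_s = (43/20)/(5/2) = 0.8600 s
reaction-phase robot travel = 2.1500·0.1200 = 0.2580 m
robot under decel: 2.1500²/(2·2.5000) = 0.9245 m
human closes 1.8000·0.9800 = 1.7640 m
residual clearance needed = 0.0400+0.0300+0.1000 = 0.1700 m
sum ≈ 0.2580+0.9245+1.7640+0.1700 ≈ 3.1165 m = S ✓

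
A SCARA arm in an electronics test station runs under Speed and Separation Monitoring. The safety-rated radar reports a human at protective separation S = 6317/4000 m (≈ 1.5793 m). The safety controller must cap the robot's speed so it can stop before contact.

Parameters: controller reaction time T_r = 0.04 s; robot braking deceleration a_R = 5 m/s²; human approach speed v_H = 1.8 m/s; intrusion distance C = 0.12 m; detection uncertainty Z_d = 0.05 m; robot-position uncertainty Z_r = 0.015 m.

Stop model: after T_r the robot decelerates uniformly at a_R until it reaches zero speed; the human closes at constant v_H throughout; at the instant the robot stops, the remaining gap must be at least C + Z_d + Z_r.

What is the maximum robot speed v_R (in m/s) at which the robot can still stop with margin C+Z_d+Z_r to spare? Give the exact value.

v_R_max = 43/20 m/s = 2.1500 m/s

collect terms ⇒ (1/10)·v_R² + (2/5)·v_R + (-5289/4000) = 0
  disc = (2/5)² − 4·(1/10)·(-5289/4000) = 6889/10000 ; √disc = 83/100
  v_R = (−(2/5) + 83/100) / (2·(1/10)) = 43/20 m/s
check:
braking lasts T_s = (43/20)/5 = 0.4300 s
robot covers v_R·T_r = 2.1500·0.0400 = 0.0860 m before braking
braking distance = 2.1500²/(2·5.0000) = 0.4622 m
human closes 1.8000·0.4700 = 0.8460 m
residual clearance needed = 0.1200+0.0500+0.0150 = 0.1850 m
sum ≈ 0.0860+0.4622+0.8460+0.1850 ≈ 1.5793 m = S ✓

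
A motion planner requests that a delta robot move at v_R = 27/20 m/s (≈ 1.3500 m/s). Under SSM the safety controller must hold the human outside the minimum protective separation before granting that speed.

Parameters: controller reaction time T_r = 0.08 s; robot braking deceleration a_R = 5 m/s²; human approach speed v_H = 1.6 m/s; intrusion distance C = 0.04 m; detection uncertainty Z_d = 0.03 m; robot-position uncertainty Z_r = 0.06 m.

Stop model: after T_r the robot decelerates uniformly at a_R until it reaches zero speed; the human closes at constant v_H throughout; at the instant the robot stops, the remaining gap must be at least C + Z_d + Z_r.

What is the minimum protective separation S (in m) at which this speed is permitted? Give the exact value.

S_min = 3921/4000 m = 0.9802 m

braking lasts T_s = (27/20)/5 = 0.2700 s
reaction-phase robot travel = 1.3500·0.0800 = 0.1080 m
robot under decel: 1.3500²/(2·5.0000) = 0.1822 m
human closes 1.6000·0.3500 = 0.5600 m
margins: 0.0400+0.0300+0.0600 = 0.1300 m
S_min ≈ 0.1080+0.1822+0.5600+0.1300  ⇒  S_min = 3921/4000 m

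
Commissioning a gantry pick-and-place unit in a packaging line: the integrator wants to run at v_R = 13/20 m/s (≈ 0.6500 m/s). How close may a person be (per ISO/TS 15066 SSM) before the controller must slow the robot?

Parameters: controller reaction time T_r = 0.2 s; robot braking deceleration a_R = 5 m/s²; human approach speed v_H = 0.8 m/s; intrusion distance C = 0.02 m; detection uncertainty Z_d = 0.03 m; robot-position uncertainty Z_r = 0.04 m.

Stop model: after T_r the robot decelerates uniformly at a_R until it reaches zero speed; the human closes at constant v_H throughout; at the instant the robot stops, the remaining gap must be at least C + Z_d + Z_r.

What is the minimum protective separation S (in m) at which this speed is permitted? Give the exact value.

stop time T_s = (13/20)/5 = 0.1300 s
robot in T_r: 0.6500·0.2000 = 0.1300 m
robot covers 0.6500·0.1300 − ½·5.0000·0.1300² = 0.0423 m while stopping
human closes 0.8000·0.3300 = 0.2640 m
residual clearance needed = 0.0200+0.0300+0.0400 = 0.0900 m
S_min ≈ 0.1300+0.0423+0.2640+0.0900  ⇒  S_min = 421/800 m

S_min = 421/800 m = 0.5262 m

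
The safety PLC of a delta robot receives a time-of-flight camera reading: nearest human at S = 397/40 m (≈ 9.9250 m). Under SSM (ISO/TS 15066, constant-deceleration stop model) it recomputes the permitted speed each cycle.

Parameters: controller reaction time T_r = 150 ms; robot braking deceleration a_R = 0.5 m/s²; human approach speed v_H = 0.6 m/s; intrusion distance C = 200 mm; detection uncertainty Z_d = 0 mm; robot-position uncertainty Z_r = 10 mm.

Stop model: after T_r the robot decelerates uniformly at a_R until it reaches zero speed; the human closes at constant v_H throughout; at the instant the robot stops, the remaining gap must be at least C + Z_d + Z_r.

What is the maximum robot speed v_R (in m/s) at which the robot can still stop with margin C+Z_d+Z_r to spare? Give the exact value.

v_R_max = 5/2 m/s = 2.5000 m/s

collect terms ⇒ (1)·v_R² + (27/20)·v_R + (-77/8) = 0
  disc = (27/20)² − 4·(1)·(-77/8) = 16129/400 ; √disc = 127/20
  v_R = (−(27/20) + 127/20) / (2·(1)) = 5/2 m/s
check:
stop time T_s = (5/2)/(1/2) = 5.0000 s
reaction-phase robot travel = 2.5000·0.1500 = 0.3750 m
robot under decel: 2.5000²/(2·0.5000) = 6.2500 m
person approaches 0.6000·(0.1500+5.0000) = 3.0900 m
residual clearance needed = 0.2000+0.0000+0.0100 = 0.2100 m
sum ≈ 0.3750+6.2500+3.0900+0.2100 ≈ 9.9250 m = S ✓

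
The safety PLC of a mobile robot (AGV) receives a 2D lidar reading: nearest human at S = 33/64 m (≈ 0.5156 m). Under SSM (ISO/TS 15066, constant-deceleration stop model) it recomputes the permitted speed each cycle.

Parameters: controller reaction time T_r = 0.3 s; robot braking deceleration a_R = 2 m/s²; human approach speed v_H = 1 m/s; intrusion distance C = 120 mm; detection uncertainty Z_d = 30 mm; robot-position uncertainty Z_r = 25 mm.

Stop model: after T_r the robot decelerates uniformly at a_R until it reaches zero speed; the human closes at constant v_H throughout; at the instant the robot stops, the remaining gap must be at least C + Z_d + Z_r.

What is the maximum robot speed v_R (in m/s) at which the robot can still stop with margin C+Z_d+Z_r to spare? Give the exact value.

v_R_max = 1/20 m/s = 0.0500 m/s

collect terms ⇒ (1/4)·v_R² + (4/5)·v_R + (-13/320) = 0
  disc = (4/5)² − 4·(1/4)·(-13/320) = 1089/1600 ; √disc = 33/40
  v_R = (−(4/5) + 33/40) / (2·(1/4)) = 1/20 m/s
check:
braking lasts T_s = (1/20)/2 = 0.0250 s
robot in T_r: 0.0500·0.3000 = 0.0150 m
robot under decel: 0.0500²/(2·2.0000) = 0.0006 m
human closes 1.0000·0.3250 = 0.3250 m
residual clearance needed = 0.1200+0.0300+0.0250 = 0.1750 m
sum ≈ 0.0150+0.0006+0.3250+0.1750 ≈ 0.5156 m = S ✓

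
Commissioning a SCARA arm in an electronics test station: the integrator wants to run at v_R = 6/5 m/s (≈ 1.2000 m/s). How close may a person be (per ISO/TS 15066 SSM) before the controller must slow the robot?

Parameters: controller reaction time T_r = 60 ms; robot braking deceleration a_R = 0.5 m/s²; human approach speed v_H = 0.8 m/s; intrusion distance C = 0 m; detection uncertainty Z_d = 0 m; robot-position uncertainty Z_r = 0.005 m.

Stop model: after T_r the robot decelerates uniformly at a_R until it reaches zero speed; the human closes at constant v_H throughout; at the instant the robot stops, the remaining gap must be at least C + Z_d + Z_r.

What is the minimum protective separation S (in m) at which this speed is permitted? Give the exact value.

S_min = 697/200 m = 3.4850 m

stop time T_s = (6/5)/(1/2) = 2.4000 s
robot in T_r: 1.2000·0.0600 = 0.0720 m
braking distance = 1.2000²/(2·0.5000) = 1.4400 m
person approaches 0.8000·(0.0600+2.4000) = 1.9680 m
C+Z_d+Z_r = 0.0000+0.0000+0.0050 = 0.0050 m
S_min ≈ 0.0720+1.4400+1.9680+0.0050  ⇒  S_min = 697/200 m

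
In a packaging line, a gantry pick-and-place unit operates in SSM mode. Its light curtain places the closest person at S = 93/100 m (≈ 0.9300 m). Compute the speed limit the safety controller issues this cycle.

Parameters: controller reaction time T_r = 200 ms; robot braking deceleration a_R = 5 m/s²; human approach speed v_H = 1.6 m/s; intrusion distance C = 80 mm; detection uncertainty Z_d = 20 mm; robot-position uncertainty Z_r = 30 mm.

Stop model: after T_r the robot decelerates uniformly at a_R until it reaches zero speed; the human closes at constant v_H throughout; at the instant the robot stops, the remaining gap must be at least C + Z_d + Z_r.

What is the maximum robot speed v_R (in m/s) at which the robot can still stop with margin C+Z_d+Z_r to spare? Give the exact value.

v_R_max = 4/5 m/s = 0.8000 m/s

collect terms ⇒ (1/10)·v_R² + (13/25)·v_R + (-12/25) = 0
  disc = (13/25)² − 4·(1/10)·(-12/25) = 289/625 ; √disc = 17/25
  v_R = (−(13/25) + 17/25) / (2·(1/10)) = 4/5 m/s
check:
stop time T_s = (4/5)/5 = 0.1600 s
robot in T_r: 0.8000·0.2000 = 0.1600 m
robot covers 0.8000·0.1600 − ½·5.0000·0.1600² = 0.0640 m while stopping
human over T_r+T_s: 1.6000·(0.2000+0.1600) = 0.5760 m
residual clearance needed = 0.0800+0.0200+0.0300 = 0.1300 m
sum ≈ 0.1600+0.0640+0.5760+0.1300 ≈ 0.9300 m = S ✓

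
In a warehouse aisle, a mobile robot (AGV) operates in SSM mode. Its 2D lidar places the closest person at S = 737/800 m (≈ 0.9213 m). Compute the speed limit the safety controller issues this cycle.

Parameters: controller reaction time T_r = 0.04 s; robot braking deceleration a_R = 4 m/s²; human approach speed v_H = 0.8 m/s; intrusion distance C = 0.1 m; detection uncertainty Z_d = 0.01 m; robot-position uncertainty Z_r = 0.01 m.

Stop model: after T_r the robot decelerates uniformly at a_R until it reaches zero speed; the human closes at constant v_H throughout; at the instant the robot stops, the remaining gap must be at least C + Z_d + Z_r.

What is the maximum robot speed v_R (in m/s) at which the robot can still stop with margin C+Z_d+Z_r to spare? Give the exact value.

v_R_max = 17/10 m/s = 1.7000 m/s

collect terms ⇒ (1/8)·v_R² + (6/25)·v_R + (-3077/4000) = 0
  disc = (6/25)² − 4·(1/8)·(-3077/4000) = 17689/40000 ; √disc = 133/200
  v_R = (−(6/25) + 133/200) / (2·(1/8)) = 17/10 m/s
check:
stop time T_s = (17/10)/4 = 0.4250 s
robot covers v_R·T_r = 1.7000·0.0400 = 0.0680 m before braking
braking distance = 1.7000²/(2·4.0000) = 0.3613 m
human over T_r+T_s: 0.8000·(0.0400+0.4250) = 0.3720 m
C+Z_d+Z_r = 0.1000+0.0100+0.0100 = 0.1200 m
sum ≈ 0.0680+0.3613+0.3720+0.1200 ≈ 0.9213 m = S ✓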